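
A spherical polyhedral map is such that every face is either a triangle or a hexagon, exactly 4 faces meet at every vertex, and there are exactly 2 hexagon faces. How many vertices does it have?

Let x be the number of triangles; then F = 2 + x.
Edge–face incidences: 2E = 6·2 + 3·x = 12 + 3x.
Every vertex has degree 4, so 4V = 2E.
Euler: V − E + F = 2 ⇒ (2E)/4 − E + (2 + x) = 2.
Multiply by 8: 2·(2E) − 4·(2E) + 8·(2 + x) = 16, i.e. 16 + 8x − 2·(12 + 3x) = 16.
Collecting terms: 2x − 8 = 16, so 2x = 24, so x = 12.
Then 2E = 12 + 3·12 = 48, so E = 24, V = 2E/4 = 12, F = 2 + 12 = 14.

12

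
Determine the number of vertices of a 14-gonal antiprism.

28

An antiprism on an n-gon has two n-gon caps and 2n triangles: V = 2·14 = 28, E = 4·14 = 56, F = 2·14 + 2 = 30.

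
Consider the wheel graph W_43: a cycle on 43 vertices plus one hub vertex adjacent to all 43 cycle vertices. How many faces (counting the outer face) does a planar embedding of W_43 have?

W_43 has V = 43 + 1 = 44 vertices and E = 2·43 = 86 edges.
By Euler's formula F = 2 − V + E = 2 − 44 + 86 = 44.

44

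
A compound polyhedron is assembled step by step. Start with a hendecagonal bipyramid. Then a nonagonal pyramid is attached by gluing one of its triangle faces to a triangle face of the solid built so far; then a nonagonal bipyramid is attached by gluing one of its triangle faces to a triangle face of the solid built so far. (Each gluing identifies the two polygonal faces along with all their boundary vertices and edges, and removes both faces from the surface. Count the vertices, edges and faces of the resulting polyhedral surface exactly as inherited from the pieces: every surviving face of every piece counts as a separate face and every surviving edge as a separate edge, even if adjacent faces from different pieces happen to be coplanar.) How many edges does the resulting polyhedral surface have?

A hendecagonal bipyramid: V=13, E=33, F=22.
Attach a nonagonal pyramid (V=10, E=18, F=10) along a 3-gon: merge 3 vertices and 3 edges, delete both glued faces → V=20, E=48, F=30.
Attach a nonagonal bipyramid (V=11, E=27, F=18) along a 3-gon: merge 3 vertices and 3 edges, delete both glued faces → V=28, E=72, F=46.
Check: V − E + F = 28 − 72 + 46 = 2.

72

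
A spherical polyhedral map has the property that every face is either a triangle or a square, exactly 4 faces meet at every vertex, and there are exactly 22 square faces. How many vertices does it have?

Let x be the number of triangles; then F = 22 + x.
Edge–face incidences: 2E = 4·22 + 3·x = 88 + 3x.
Every vertex has degree 4, so 4V = 2E.
Euler: V − E + F = 2 ⇒ (2E)/4 − E + (22 + x) = 2.
Multiply by 8: 2·(2E) − 4·(2E) + 8·(22 + x) = 16, i.e. 176 + 8x − 2·(88 + 3x) = 16.
Collecting terms: 2x = 16, so x = 8.
Then 2E = 88 + 3·8 = 112, so E = 56, V = 2E/4 = 28, F = 22 + 8 = 30.

28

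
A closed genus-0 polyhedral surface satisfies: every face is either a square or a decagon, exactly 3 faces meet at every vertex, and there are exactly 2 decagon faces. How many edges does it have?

Let x be the number of squares; then F = 2 + x.
Edge–face incidences: 2E = 10·2 + 4·x = 20 + 4x.
Every vertex has degree 3, so 3V = 2E.
Euler: V − E + F = 2 ⇒ (2E)/3 − E + (2 + x) = 2.
Multiply by 6: 2·(2E) − 3·(2E) + 6·(2 + x) = 12, i.e. 12 + 6x − (20 + 4x) = 12.
Collecting terms: 2x − 8 = 12, so 2x = 20, so x = 10.
Then 2E = 20 + 4·10 = 60, so E = 30, V = 2E/3 = 20, F = 2 + 10 = 12.

30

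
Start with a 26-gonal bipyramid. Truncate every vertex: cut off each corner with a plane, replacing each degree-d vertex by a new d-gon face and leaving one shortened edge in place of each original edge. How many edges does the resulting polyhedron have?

The base solid has V = 28, E = 78, F = 52.
Truncation replaces each original edge-end by a new vertex, so V′ = 2E = 156.
Each original edge survives, and each old vertex of degree d contributes d new edges; summing degrees gives Σd = 2E, so E′ = E + 2E = 3E = 234.
Each original face survives and each original vertex becomes one new face: F′ = F + V = 80.

234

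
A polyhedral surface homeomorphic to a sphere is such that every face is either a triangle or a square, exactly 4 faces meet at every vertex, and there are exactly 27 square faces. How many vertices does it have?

33

Let x be the number of triangles; then F = 27 + x.
Edge–face incidences: 2E = 4·27 + 3·x = 108 + 3x.
Every vertex has degree 4, so 4V = 2E.
Euler: V − E + F = 2 ⇒ (2E)/4 − E + (27 + x) = 2.
Multiply by 8: 2·(2E) − 4·(2E) + 8·(27 + x) = 16, i.e. 216 + 8x − 2·(108 + 3x) = 16.
Collecting terms: 2x = 16, so x = 8.
Then 2E = 108 + 3·8 = 132, so E = 66, V = 2E/4 = 33, F = 27 + 8 = 35.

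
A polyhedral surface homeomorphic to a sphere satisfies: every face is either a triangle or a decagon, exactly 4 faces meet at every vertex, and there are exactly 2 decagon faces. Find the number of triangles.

Let x be the number of triangles; then F = 2 + x.
Edge–face incidences: 2E = 10·2 + 3·x = 20 + 3x.
Every vertex has degree 4, so 4V = 2E.
Euler: V − E + F = 2 ⇒ (2E)/4 − E + (2 + x) = 2.
Multiply by 8: 2·(2E) − 4·(2E) + 8·(2 + x) = 16, i.e. 16 + 8x − 2·(20 + 3x) = 16.
Collecting terms: 2x − 24 = 16, so 2x = 40, so x = 20.
Then 2E = 20 + 3·20 = 80, so E = 40, V = 2E/4 = 20, F = 2 + 20 = 22.

20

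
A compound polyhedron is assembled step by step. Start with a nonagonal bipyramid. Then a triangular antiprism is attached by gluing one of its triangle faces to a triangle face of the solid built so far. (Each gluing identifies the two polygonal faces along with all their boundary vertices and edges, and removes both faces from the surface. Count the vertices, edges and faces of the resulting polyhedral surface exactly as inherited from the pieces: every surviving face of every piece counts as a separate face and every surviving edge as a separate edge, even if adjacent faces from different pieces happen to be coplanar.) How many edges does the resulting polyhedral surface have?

A nonagonal bipyramid: V=11, E=27, F=18.
Attach a triangular antiprism (V=6, E=12, F=8) along a 3-gon: merge 3 vertices and 3 edges, delete both glued faces → V=14, E=36, F=24.
Check: V − E + F = 14 − 36 + 24 = 2.

36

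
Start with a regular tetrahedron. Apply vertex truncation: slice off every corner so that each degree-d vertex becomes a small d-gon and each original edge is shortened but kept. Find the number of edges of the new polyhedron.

18

The base solid has V = 4, E = 6, F = 4.
Truncation replaces each original edge-end by a new vertex, so V′ = 2E = 12.
Each original edge survives, and each old vertex of degree d contributes d new edges; summing degrees gives Σd = 2E, so E′ = E + 2E = 3E = 18.
Each original face survives and each original vertex becomes one new face: F′ = F + V = 8.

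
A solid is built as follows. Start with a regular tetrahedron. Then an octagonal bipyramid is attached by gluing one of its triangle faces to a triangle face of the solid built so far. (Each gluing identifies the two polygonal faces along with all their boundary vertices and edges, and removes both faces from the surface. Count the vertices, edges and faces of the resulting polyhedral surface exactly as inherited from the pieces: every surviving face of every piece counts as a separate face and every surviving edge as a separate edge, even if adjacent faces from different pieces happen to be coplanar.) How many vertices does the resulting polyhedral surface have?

11

A regular tetrahedron: V=4, E=6, F=4.
Attach an octagonal bipyramid (V=10, E=24, F=16) along a 3-gon: merge 3 vertices and 3 edges, delete both glued faces → V=11, E=27, F=18.
Check: V − E + F = 11 − 27 + 18 = 2.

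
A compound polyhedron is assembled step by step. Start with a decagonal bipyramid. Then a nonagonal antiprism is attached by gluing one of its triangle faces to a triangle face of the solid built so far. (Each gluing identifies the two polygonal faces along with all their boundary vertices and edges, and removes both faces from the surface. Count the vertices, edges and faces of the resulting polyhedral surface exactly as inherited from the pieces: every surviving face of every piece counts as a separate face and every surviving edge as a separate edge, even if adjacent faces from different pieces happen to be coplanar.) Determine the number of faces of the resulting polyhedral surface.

A decagonal bipyramid: V=12, E=30, F=20.
Attach a nonagonal antiprism (V=18, E=36, F=20) along a 3-gon: merge 3 vertices and 3 edges, delete both glued faces → V=27, E=63, F=38.
Check: V − E + F = 27 − 63 + 38 = 2.

38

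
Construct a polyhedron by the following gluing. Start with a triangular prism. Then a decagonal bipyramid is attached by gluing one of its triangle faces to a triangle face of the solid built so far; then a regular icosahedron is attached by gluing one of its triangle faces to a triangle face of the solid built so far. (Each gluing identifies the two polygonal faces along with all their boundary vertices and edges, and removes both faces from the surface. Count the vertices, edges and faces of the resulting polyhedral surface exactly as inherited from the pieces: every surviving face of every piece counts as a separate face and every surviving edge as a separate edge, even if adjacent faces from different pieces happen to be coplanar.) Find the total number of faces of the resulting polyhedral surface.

A triangular prism: V=6, E=9, F=5.
Attach a decagonal bipyramid (V=12, E=30, F=20) along a 3-gon: merge 3 vertices and 3 edges, delete both glued faces → V=15, E=36, F=23.
Attach a regular icosahedron (V=12, E=30, F=20) along a 3-gon: merge 3 vertices and 3 edges, delete both glued faces → V=24, E=63, F=41.
Check: V − E + F = 24 − 63 + 41 = 2.

41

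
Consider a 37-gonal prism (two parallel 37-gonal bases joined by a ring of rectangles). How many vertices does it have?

74

A prism on an n-gon has two n-gon bases and n rectangular sides: V = 2·37 = 74, E = 3·37 = 111, F = 37 + 2 = 39.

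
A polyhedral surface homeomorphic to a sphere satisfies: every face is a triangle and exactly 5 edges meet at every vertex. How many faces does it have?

Each face has 3 edges and each edge borders two faces, so 2E = 3F.
Each vertex has degree 5, so 5V = 2E and hence V = 3F/5.
Euler: V − E + F = 2 ⇒ (3F/5) − (3F/2) + F = 2.
Multiply by 10: (6 − 15 + 10)F = 20, i.e. 1F = 20.
So F = 20, E = 3·20/2 = 30, V = 3·20/5 = 12.

20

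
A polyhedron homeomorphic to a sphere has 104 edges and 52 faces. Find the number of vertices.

Here V − E + F = 2.
V = 2 + E − F = 2 + 104 − 52 = 54.

54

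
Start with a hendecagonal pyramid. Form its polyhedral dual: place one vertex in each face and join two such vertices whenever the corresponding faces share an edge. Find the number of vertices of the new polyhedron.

The base solid has V = 12, E = 22, F = 12.
The dual swaps V and F and preserves E: V′ = F = 12, E′ = E = 22, F′ = V = 12.

12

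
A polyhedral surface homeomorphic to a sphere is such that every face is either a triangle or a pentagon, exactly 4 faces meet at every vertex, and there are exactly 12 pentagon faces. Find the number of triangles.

20

Let x be the number of triangles; then F = 12 + x.
Edge–face incidences: 2E = 5·12 + 3·x = 60 + 3x.
Every vertex has degree 4, so 4V = 2E.
Euler: V − E + F = 2 ⇒ (2E)/4 − E + (12 + x) = 2.
Multiply by 8: 2·(2E) − 4·(2E) + 8·(12 + x) = 16, i.e. 96 + 8x − 2·(60 + 3x) = 16.
Collecting terms: 2x − 24 = 16, so 2x = 40, so x = 20.
Then 2E = 60 + 3·20 = 120, so E = 60, V = 2E/4 = 30, F = 12 + 20 = 32.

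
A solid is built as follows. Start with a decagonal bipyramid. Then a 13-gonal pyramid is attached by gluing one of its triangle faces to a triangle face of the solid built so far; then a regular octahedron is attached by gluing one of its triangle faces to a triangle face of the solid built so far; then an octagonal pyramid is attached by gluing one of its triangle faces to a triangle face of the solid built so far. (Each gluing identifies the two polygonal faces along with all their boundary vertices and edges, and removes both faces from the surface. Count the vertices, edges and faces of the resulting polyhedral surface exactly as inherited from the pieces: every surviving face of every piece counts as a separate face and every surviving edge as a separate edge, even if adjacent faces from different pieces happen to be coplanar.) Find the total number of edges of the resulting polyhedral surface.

75

A decagonal bipyramid: V=12, E=30, F=20.
Attach a 13-gonal pyramid (V=14, E=26, F=14) along a 3-gon: merge 3 vertices and 3 edges, delete both glued faces → V=23, E=53, F=32.
Attach a regular octahedron (V=6, E=12, F=8) along a 3-gon: merge 3 vertices and 3 edges, delete both glued faces → V=26, E=62, F=38.
Attach an octagonal pyramid (V=9, E=16, F=9) along a 3-gon: merge 3 vertices and 3 edges, delete both glued faces → V=32, E=75, F=45.
Check: V − E + F = 32 − 75 + 45 = 2.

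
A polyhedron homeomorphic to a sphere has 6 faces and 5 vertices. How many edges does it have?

9

Here V − E + F = 2.
E = V + F − (2) = 5 + 6 − (2) = 9.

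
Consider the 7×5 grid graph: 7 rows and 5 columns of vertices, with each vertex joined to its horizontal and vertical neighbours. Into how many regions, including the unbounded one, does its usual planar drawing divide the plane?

25

The grid has V = 7·5 = 35 vertices and E = 7·4 + 5·6 = 58 edges.
F = 2 − V + E = 2 − 35 + 58 = 25.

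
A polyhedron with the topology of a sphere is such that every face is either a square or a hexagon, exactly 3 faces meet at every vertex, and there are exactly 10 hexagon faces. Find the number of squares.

Let x be the number of squares; then F = 10 + x.
Edge–face incidences: 2E = 6·10 + 4·x = 60 + 4x.
Every vertex has degree 3, so 3V = 2E.
Euler: V − E + F = 2 ⇒ (2E)/3 − E + (10 + x) = 2.
Multiply by 6: 2·(2E) − 3·(2E) + 6·(10 + x) = 12, i.e. 60 + 6x − (60 + 4x) = 12.
Collecting terms: 2x = 12, so x = 6.
Then 2E = 60 + 4·6 = 84, so E = 42, V = 2E/3 = 28, F = 10 + 6 = 16.

6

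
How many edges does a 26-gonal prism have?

A prism on an n-gon has two n-gon bases and n rectangular sides: V = 2·26 = 52, E = 3·26 = 78, F = 26 + 2 = 28.

78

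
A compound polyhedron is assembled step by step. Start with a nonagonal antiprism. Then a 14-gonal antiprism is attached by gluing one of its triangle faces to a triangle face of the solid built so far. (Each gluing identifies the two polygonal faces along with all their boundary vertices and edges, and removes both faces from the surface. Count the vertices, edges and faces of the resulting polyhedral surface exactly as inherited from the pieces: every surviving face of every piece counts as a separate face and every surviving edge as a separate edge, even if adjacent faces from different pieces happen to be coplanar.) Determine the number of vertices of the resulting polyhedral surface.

43

A nonagonal antiprism: V=18, E=36, F=20.
Attach a 14-gonal antiprism (V=28, E=56, F=30) along a 3-gon: merge 3 vertices and 3 edges, delete both glued faces → V=43, E=89, F=48.
Check: V − E + F = 43 − 89 + 48 = 2.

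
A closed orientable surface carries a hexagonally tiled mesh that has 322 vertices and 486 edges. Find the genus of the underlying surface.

Every face is a hexagon and each edge borders two faces, so 6F = 2·486, giving F = 162.
χ = V − E + F = 322 − 486 + 162 = -2.
For a closed orientable surface χ = 2 − 2g, so g = (2 − (-2))/2 = 2.

2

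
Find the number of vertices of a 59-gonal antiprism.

An antiprism on an n-gon has two n-gon caps and 2n triangles: V = 2·59 = 118, E = 4·59 = 236, F = 2·59 + 2 = 120.

118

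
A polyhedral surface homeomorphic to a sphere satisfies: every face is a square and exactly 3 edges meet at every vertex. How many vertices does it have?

8

Each face has 4 edges and each edge borders two faces, so 2E = 4F.
Each vertex has degree 3, so 3V = 2E and hence V = 4F/3.
Euler: V − E + F = 2 ⇒ (4F/3) − (4F/2) + F = 2.
Multiply by 6: (8 − 12 + 6)F = 12, i.e. 2F = 12.
So F = 6, E = 4·6/2 = 12, V = 4·6/3 = 8.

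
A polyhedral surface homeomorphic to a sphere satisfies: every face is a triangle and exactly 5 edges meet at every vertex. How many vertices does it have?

12

Each face has 3 edges and each edge borders two faces, so 2E = 3F.
Each vertex has degree 5, so 5V = 2E and hence V = 3F/5.
Euler: V − E + F = 2 ⇒ (3F/5) − (3F/2) + F = 2.
Multiply by 10: (6 − 15 + 10)F = 20, i.e. 1F = 20.
So F = 20, E = 3·20/2 = 30, V = 3·20/5 = 12.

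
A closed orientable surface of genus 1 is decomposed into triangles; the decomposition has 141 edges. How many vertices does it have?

47

χ = 2 − 2·1 = 0, and every face is a triangle so 3F = 2E.
F = 2E/3 = 94. Then V = 0 + E − F = 0 + 141 − 94 = 47.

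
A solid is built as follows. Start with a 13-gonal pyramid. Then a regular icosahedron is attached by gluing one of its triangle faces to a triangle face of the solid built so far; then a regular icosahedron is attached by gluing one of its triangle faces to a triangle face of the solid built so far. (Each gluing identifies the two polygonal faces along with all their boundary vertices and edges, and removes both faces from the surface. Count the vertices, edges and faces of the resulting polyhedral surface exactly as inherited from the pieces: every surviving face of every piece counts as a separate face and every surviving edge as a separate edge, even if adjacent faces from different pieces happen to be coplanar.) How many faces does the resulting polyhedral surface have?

A 13-gonal pyramid: V=14, E=26, F=14.
Attach a regular icosahedron (V=12, E=30, F=20) along a 3-gon: merge 3 vertices and 3 edges, delete both glued faces → V=23, E=53, F=32.
Attach a regular icosahedron (V=12, E=30, F=20) along a 3-gon: merge 3 vertices and 3 edges, delete both glued faces → V=32, E=80, F=50.
Check: V − E + F = 32 − 80 + 50 = 2.

50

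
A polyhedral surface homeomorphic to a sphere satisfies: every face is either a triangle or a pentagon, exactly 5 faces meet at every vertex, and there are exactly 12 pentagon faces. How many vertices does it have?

Let x be the number of triangles; then F = 12 + x.
Edge–face incidences: 2E = 5·12 + 3·x = 60 + 3x.
Every vertex has degree 5, so 5V = 2E.
Euler: V − E + F = 2 ⇒ (2E)/5 − E + (12 + x) = 2.
Multiply by 10: 2·(2E) − 5·(2E) + 10·(12 + x) = 20, i.e. 120 + 10x − 3·(60 + 3x) = 20.
Collecting terms: x − 60 = 20, so x = 80.
Then 2E = 60 + 3·80 = 300, so E = 150, V = 2E/5 = 60, F = 12 + 80 = 92.

60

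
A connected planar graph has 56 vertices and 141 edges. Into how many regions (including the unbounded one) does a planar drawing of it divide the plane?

Euler's formula for a connected plane graph: V − E + F = 2, so F = 2 − 56 + 141 = 87.

87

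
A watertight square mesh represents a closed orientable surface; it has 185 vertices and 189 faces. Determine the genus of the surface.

3

Every face is a square, so 2E = 4·189 = 756, giving E = 378.
χ = V − E + F = 185 − 378 + 189 = -4.
For a closed orientable surface χ = 2 − 2g, so g = (2 − (-4))/2 = 3.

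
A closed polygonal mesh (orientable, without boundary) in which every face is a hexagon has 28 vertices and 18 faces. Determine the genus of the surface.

Every face is a hexagon, so 2E = 6·18 = 108, giving E = 54.
χ = V − E + F = 28 − 54 + 18 = -8.
For a closed orientable surface χ = 2 − 2g, so g = (2 − (-8))/2 = 5.

5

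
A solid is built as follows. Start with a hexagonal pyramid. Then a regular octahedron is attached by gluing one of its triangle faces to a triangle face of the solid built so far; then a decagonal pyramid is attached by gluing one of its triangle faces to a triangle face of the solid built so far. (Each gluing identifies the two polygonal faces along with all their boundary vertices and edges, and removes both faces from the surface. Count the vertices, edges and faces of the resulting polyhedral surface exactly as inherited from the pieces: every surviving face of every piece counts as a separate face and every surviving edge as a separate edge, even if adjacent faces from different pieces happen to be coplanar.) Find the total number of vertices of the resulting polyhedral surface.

18

A hexagonal pyramid: V=7, E=12, F=7.
Attach a regular octahedron (V=6, E=12, F=8) along a 3-gon: merge 3 vertices and 3 edges, delete both glued faces → V=10, E=21, F=13.
Attach a decagonal pyramid (V=11, E=20, F=11) along a 3-gon: merge 3 vertices and 3 edges, delete both glued faces → V=18, E=38, F=22.
Check: V − E + F = 18 − 38 + 22 = 2.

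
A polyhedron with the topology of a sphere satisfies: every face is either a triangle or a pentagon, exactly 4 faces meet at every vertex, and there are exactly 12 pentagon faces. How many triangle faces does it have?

20

Let x be the number of triangles; then F = 12 + x.
Edge–face incidences: 2E = 5·12 + 3·x = 60 + 3x.
Every vertex has degree 4, so 4V = 2E.
Euler: V − E + F = 2 ⇒ (2E)/4 − E + (12 + x) = 2.
Multiply by 8: 2·(2E) − 4·(2E) + 8·(12 + x) = 16, i.e. 96 + 8x − 2·(60 + 3x) = 16.
Collecting terms: 2x − 24 = 16, so 2x = 40, so x = 20.
Then 2E = 60 + 3·20 = 120, so E = 60, V = 2E/4 = 30, F = 12 + 20 = 32.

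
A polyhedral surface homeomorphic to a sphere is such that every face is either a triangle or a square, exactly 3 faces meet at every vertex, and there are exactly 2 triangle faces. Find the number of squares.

3

Let x be the number of squares; then F = 2 + x.
Edge–face incidences: 2E = 3·2 + 4·x = 6 + 4x.
Every vertex has degree 3, so 3V = 2E.
Euler: V − E + F = 2 ⇒ (2E)/3 − E + (2 + x) = 2.
Multiply by 6: 2·(2E) − 3·(2E) + 6·(2 + x) = 12, i.e. 12 + 6x − (6 + 4x) = 12.
Collecting terms: 2x + 6 = 12, so 2x = 6, so x = 3.
Then 2E = 6 + 4·3 = 18, so E = 9, V = 2E/3 = 6, F = 2 + 3 = 5.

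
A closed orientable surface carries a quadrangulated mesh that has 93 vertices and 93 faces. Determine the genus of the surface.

Every face is a square, so 2E = 4·93 = 372, giving E = 186.
χ = V − E + F = 93 − 186 + 93 = 0.
For a closed orientable surface χ = 2 − 2g, so g = (2 − (0))/2 = 1.

1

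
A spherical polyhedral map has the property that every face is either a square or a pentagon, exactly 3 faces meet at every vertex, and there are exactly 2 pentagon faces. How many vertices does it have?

Let x be the number of squares; then F = 2 + x.
Edge–face incidences: 2E = 5·2 + 4·x = 10 + 4x.
Every vertex has degree 3, so 3V = 2E.
Euler: V − E + F = 2 ⇒ (2E)/3 − E + (2 + x) = 2.
Multiply by 6: 2·(2E) − 3·(2E) + 6·(2 + x) = 12, i.e. 12 + 6x − (10 + 4x) = 12.
Collecting terms: 2x + 2 = 12, so 2x = 10, so x = 5.
Then 2E = 10 + 4·5 = 30, so E = 15, V = 2E/3 = 10, F = 2 + 5 = 7.

10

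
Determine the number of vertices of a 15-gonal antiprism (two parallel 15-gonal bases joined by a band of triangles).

30

An antiprism on an n-gon has two n-gon caps and 2n triangles: V = 2·15 = 30, E = 4·15 = 60, F = 2·15 + 2 = 32.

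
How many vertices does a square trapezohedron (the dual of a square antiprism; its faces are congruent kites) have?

The n-trapezohedron (dual of the n-antiprism) has V = 2·4 + 2 = 10, E = 4·4 = 16, F = 2·4 = 8.

10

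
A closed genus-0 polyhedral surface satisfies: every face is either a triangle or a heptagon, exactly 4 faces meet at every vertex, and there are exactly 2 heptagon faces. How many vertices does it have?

Let x be the number of triangles; then F = 2 + x.
Edge–face incidences: 2E = 7·2 + 3·x = 14 + 3x.
Every vertex has degree 4, so 4V = 2E.
Euler: V − E + F = 2 ⇒ (2E)/4 − E + (2 + x) = 2.
Multiply by 8: 2·(2E) − 4·(2E) + 8·(2 + x) = 16, i.e. 16 + 8x − 2·(14 + 3x) = 16.
Collecting terms: 2x − 12 = 16, so 2x = 28, so x = 14.
Then 2E = 14 + 3·14 = 56, so E = 28, V = 2E/4 = 14, F = 2 + 14 = 16.

14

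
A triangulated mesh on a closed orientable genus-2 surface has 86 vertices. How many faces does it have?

χ = 2 − 2·2 = -2, and every face is a triangle so 3F = 2E.
V − E + F = -2 with E = 3F/2 gives 86 − (3/2 − 1)·F = -2, so F = 176 and E = 264.

176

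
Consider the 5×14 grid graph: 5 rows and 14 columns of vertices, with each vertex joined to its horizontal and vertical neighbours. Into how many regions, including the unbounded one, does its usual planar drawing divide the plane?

The grid has V = 5·14 = 70 vertices and E = 5·13 + 14·4 = 121 edges.
F = 2 − V + E = 2 − 70 + 121 = 53.

53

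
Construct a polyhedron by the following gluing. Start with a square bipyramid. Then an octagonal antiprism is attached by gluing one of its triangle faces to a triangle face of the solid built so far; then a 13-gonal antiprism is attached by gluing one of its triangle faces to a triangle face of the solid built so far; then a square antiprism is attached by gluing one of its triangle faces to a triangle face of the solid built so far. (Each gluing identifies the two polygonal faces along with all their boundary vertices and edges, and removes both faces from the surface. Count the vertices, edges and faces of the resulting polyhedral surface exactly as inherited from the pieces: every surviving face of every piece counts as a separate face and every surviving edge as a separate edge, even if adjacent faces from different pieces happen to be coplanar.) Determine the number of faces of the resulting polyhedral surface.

A square bipyramid: V=6, E=12, F=8.
Attach an octagonal antiprism (V=16, E=32, F=18) along a 3-gon: merge 3 vertices and 3 edges, delete both glued faces → V=19, E=41, F=24.
Attach a 13-gonal antiprism (V=26, E=52, F=28) along a 3-gon: merge 3 vertices and 3 edges, delete both glued faces → V=42, E=90, F=50.
Attach a square antiprism (V=8, E=16, F=10) along a 3-gon: merge 3 vertices and 3 edges, delete both glued faces → V=47, E=103, F=58.
Check: V − E + F = 47 − 103 + 58 = 2.

58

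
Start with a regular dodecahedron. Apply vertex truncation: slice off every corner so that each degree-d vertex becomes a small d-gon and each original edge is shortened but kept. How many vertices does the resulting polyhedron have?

The base solid has V = 20, E = 30, F = 12.
Truncation replaces each original edge-end by a new vertex, so V′ = 2E = 60.
Each original edge survives, and each old vertex of degree d contributes d new edges; summing degrees gives Σd = 2E, so E′ = E + 2E = 3E = 90.
Each original face survives and each original vertex becomes one new face: F′ = F + V = 32.

60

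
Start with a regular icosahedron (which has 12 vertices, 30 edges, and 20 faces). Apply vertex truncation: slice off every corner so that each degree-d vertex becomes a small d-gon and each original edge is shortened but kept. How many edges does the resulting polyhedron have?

90

Truncation replaces each original edge-end by a new vertex, so V′ = 2E = 60.
Each original edge survives, and each old vertex of degree d contributes d new edges; summing degrees gives Σd = 2E, so E′ = E + 2E = 3E = 90.
Each original face survives and each original vertex becomes one new face: F′ = F + V = 32.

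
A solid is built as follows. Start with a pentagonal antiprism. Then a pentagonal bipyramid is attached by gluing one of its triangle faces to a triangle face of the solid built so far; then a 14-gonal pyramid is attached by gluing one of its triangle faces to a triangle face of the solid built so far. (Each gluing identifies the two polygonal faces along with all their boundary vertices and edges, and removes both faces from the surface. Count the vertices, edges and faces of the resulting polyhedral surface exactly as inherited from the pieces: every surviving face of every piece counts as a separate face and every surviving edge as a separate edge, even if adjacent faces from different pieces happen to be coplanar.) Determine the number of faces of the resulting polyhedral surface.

A pentagonal antiprism: V=10, E=20, F=12.
Attach a pentagonal bipyramid (V=7, E=15, F=10) along a 3-gon: merge 3 vertices and 3 edges, delete both glued faces → V=14, E=32, F=20.
Attach a 14-gonal pyramid (V=15, E=28, F=15) along a 3-gon: merge 3 vertices and 3 edges, delete both glued faces → V=26, E=57, F=33.
Check: V − E + F = 26 − 57 + 33 = 2.

33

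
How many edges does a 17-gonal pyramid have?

A pyramid on an n-gon base has one n-gon and n triangles: V = 17 + 1 = 18, E = 2·17 = 34, F = 17 + 1 = 18.

34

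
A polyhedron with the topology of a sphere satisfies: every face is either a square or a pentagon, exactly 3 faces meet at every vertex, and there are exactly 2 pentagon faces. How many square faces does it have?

5

Let x be the number of squares; then F = 2 + x.
Edge–face incidences: 2E = 5·2 + 4·x = 10 + 4x.
Every vertex has degree 3, so 3V = 2E.
Euler: V − E + F = 2 ⇒ (2E)/3 − E + (2 + x) = 2.
Multiply by 6: 2·(2E) − 3·(2E) + 6·(2 + x) = 12, i.e. 12 + 6x − (10 + 4x) = 12.
Collecting terms: 2x + 2 = 12, so 2x = 10, so x = 5.
Then 2E = 10 + 4·5 = 30, so E = 15, V = 2E/3 = 10, F = 2 + 5 = 7.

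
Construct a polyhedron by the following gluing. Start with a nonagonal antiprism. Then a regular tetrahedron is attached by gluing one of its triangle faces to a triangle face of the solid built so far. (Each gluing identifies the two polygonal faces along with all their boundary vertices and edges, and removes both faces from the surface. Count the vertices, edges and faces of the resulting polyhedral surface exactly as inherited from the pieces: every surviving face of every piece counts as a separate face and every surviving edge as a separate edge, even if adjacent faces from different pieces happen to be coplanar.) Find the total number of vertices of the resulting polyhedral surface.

A nonagonal antiprism: V=18, E=36, F=20.
Attach a regular tetrahedron (V=4, E=6, F=4) along a 3-gon: merge 3 vertices and 3 edges, delete both glued faces → V=19, E=39, F=22.
Check: V − E + F = 19 − 39 + 22 = 2.

19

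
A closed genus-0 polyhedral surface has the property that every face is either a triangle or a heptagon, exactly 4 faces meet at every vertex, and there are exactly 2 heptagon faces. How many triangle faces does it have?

Let x be the number of triangles; then F = 2 + x.
Edge–face incidences: 2E = 7·2 + 3·x = 14 + 3x.
Every vertex has degree 4, so 4V = 2E.
Euler: V − E + F = 2 ⇒ (2E)/4 − E + (2 + x) = 2.
Multiply by 8: 2·(2E) − 4·(2E) + 8·(2 + x) = 16, i.e. 16 + 8x − 2·(14 + 3x) = 16.
Collecting terms: 2x − 12 = 16, so 2x = 28, so x = 14.
Then 2E = 14 + 3·14 = 56, so E = 28, V = 2E/4 = 14, F = 2 + 14 = 16.

14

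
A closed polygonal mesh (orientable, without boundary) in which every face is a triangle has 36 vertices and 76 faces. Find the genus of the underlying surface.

2

Every face is a triangle, so 2E = 3·76 = 228, giving E = 114.
χ = V − E + F = 36 − 114 + 76 = -2.
For a closed orientable surface χ = 2 − 2g, so g = (2 − (-2))/2 = 2.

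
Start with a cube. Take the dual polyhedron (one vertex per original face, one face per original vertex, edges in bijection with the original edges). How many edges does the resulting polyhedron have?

12

The base solid has V = 8, E = 12, F = 6.
The dual swaps V and F and preserves E: V′ = F = 6, E′ = E = 12, F′ = V = 8.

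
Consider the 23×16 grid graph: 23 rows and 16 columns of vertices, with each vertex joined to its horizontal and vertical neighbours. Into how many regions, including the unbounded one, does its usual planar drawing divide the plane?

The grid has V = 23·16 = 368 vertices and E = 23·15 + 16·22 = 697 edges.
F = 2 − V + E = 2 − 368 + 697 = 331.

331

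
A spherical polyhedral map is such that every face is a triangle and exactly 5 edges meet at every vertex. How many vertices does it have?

12

Each face has 3 edges and each edge borders two faces, so 2E = 3F.
Each vertex has degree 5, so 5V = 2E and hence V = 3F/5.
Euler: V − E + F = 2 ⇒ (3F/5) − (3F/2) + F = 2.
Multiply by 10: (6 − 15 + 10)F = 20, i.e. 1F = 20.
So F = 20, E = 3·20/2 = 30, V = 3·20/5 = 12.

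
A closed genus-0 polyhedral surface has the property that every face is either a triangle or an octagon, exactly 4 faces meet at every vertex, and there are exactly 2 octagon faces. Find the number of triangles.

16

Let x be the number of triangles; then F = 2 + x.
Edge–face incidences: 2E = 8·2 + 3·x = 16 + 3x.
Every vertex has degree 4, so 4V = 2E.
Euler: V − E + F = 2 ⇒ (2E)/4 − E + (2 + x) = 2.
Multiply by 8: 2·(2E) − 4·(2E) + 8·(2 + x) = 16, i.e. 16 + 8x − 2·(16 + 3x) = 16.
Collecting terms: 2x − 16 = 16, so 2x = 32, so x = 16.
Then 2E = 16 + 3·16 = 64, so E = 32, V = 2E/4 = 16, F = 2 + 16 = 18.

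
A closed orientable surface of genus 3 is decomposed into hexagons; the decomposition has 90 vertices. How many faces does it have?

χ = 2 − 2·3 = -4, and every face is a hexagon so 6F = 2E.
V − E + F = -4 with E = 6F/2 gives 90 − (6/2 − 1)·F = -4, so F = 47 and E = 141.

47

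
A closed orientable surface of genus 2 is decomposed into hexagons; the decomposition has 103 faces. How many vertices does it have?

204

χ = 2 − 2·2 = -2, and every face is a hexagon so 6F = 2E.
E = 6·103/2 = 309. Then V = -2 + E − F = -2 + 309 − 103 = 204.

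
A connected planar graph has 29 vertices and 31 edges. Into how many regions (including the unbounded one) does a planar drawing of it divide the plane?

Euler's formula for a connected plane graph: V − E + F = 2, so F = 2 − 29 + 31 = 4.

4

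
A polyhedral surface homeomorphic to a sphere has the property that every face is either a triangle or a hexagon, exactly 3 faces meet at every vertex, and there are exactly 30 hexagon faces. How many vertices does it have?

Let x be the number of triangles; then F = 30 + x.
Edge–face incidences: 2E = 6·30 + 3·x = 180 + 3x.
Every vertex has degree 3, so 3V = 2E.
Euler: V − E + F = 2 ⇒ (2E)/3 − E + (30 + x) = 2.
Multiply by 6: 2·(2E) − 3·(2E) + 6·(30 + x) = 12, i.e. 180 + 6x − (180 + 3x) = 12.
Collecting terms: 3x = 12, so x = 4.
Then 2E = 180 + 3·4 = 192, so E = 96, V = 2E/3 = 64, F = 30 + 4 = 34.

64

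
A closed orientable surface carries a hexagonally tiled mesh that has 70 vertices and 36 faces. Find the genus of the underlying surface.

2

Every face is a hexagon, so 2E = 6·36 = 216, giving E = 108.
χ = V − E + F = 70 − 108 + 36 = -2.
For a closed orientable surface χ = 2 − 2g, so g = (2 − (-2))/2 = 2.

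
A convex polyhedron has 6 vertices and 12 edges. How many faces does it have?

Here V − E + F = 2.
F = 2 − V + E = 2 − 6 + 12 = 8.

8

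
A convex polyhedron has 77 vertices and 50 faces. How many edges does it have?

125

Here V − E + F = 2.
E = V + F − (2) = 77 + 50 − (2) = 125.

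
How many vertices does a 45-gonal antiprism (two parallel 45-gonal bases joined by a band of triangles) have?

90

An antiprism on an n-gon has two n-gon caps and 2n triangles: V = 2·45 = 90, E = 4·45 = 180, F = 2·45 + 2 = 92.
Check: V − E + F = 90 − 180 + 92 = 2.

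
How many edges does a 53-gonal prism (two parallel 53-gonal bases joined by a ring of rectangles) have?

A prism on an n-gon has two n-gon bases and n rectangular sides: V = 2·53 = 106, E = 3·53 = 159, F = 53 + 2 = 55.

159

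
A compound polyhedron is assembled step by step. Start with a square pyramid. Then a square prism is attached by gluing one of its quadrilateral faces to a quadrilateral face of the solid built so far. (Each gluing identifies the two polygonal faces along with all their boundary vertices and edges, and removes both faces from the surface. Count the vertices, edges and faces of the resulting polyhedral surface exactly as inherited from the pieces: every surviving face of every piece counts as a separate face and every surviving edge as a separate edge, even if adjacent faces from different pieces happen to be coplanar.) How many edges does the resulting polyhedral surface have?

A square pyramid: V=5, E=8, F=5.
Attach a square prism (V=8, E=12, F=6) along a 4-gon: merge 4 vertices and 4 edges, delete both glued faces → V=9, E=16, F=9.
Check: V − E + F = 9 − 16 + 9 = 2.

16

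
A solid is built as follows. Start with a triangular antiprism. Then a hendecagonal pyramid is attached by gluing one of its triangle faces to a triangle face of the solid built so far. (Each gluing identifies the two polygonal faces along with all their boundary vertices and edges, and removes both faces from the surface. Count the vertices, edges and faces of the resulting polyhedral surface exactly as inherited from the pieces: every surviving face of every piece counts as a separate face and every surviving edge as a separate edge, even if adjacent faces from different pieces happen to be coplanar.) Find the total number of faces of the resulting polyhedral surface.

A triangular antiprism: V=6, E=12, F=8.
Attach a hendecagonal pyramid (V=12, E=22, F=12) along a 3-gon: merge 3 vertices and 3 edges, delete both glued faces → V=15, E=31, F=18.
Check: V − E + F = 15 − 31 + 18 = 2.

18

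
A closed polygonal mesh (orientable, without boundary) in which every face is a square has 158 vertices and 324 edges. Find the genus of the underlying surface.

3

Every face is a square and each edge borders two faces, so 4F = 2·324, giving F = 162.
χ = V − E + F = 158 − 324 + 162 = -4.
For a closed orientable surface χ = 2 − 2g, so g = (2 − (-4))/2 = 3.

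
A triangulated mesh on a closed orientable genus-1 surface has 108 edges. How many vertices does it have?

36

χ = 2 − 2·1 = 0, and every face is a triangle so 3F = 2E.
F = 2E/3 = 72. Then V = 0 + E − F = 0 + 108 − 72 = 36.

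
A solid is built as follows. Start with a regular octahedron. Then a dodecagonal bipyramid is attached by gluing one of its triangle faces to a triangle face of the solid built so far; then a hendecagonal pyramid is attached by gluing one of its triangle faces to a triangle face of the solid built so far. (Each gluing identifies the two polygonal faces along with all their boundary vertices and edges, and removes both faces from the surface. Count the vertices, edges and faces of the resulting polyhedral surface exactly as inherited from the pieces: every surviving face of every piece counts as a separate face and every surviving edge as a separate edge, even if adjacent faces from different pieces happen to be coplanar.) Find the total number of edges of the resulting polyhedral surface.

A regular octahedron: V=6, E=12, F=8.
Attach a dodecagonal bipyramid (V=14, E=36, F=24) along a 3-gon: merge 3 vertices and 3 edges, delete both glued faces → V=17, E=45, F=30.
Attach a hendecagonal pyramid (V=12, E=22, F=12) along a 3-gon: merge 3 vertices and 3 edges, delete both glued faces → V=26, E=64, F=40.
Check: V − E + F = 26 − 64 + 40 = 2.

64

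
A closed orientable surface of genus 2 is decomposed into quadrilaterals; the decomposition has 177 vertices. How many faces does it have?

χ = 2 − 2·2 = -2, and every face is a square so 4F = 2E.
V − E + F = -2 with E = 4F/2 gives 177 − (4/2 − 1)·F = -2, so F = 179 and E = 358.

179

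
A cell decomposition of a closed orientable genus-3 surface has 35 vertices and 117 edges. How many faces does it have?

78

For a closed orientable surface of genus 3, χ = 2 − 2·3 = -4.
F = -4 − V + E = -4 − 35 + 117 = 78.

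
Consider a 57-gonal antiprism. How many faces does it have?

An antiprism on an n-gon has two n-gon caps and 2n triangles: V = 2·57 = 114, E = 4·57 = 228, F = 2·57 + 2 = 116.

116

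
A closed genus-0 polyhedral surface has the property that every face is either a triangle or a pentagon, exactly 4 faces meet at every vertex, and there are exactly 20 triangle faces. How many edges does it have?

Let x be the number of pentagons; then F = 20 + x.
Edge–face incidences: 2E = 3·20 + 5·x = 60 + 5x.
Every vertex has degree 4, so 4V = 2E.
Euler: V − E + F = 2 ⇒ (2E)/4 − E + (20 + x) = 2.
Multiply by 8: 2·(2E) − 4·(2E) + 8·(20 + x) = 16, i.e. 160 + 8x − 2·(60 + 5x) = 16.
Collecting terms: −2x + 40 = 16, so −2x = −24, so x = 12.
Then 2E = 60 + 5·12 = 120, so E = 60, V = 2E/4 = 30, F = 20 + 12 = 32.

60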